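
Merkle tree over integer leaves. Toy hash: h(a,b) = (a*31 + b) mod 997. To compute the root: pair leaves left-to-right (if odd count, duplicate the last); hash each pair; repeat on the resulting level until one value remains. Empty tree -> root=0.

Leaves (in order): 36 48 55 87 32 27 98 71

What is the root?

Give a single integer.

L0: [36, 48, 55, 87, 32, 27, 98, 71]
L1: h(36,48)=(36*31+48)%997=167 h(55,87)=(55*31+87)%997=795 h(32,27)=(32*31+27)%997=22 h(98,71)=(98*31+71)%997=118 -> [167, 795, 22, 118]
L2: h(167,795)=(167*31+795)%997=987 h(22,118)=(22*31+118)%997=800 -> [987, 800]
L3: h(987,800)=(987*31+800)%997=490 -> [490]

Answer: 490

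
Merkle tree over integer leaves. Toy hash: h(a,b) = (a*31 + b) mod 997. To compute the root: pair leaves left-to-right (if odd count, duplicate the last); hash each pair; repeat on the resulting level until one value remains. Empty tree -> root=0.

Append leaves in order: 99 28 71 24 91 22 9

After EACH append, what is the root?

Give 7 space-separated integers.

After append 99 (leaves=[99]):
  L0: [99]
  root=99
After append 28 (leaves=[99, 28]):
  L0: [99, 28]
  L1: h(99,28)=(99*31+28)%997=106 -> [106]
  root=106
After append 71 (leaves=[99, 28, 71]):
  L0: [99, 28, 71]
  L1: h(99,28)=(99*31+28)%997=106 h(71,71)=(71*31+71)%997=278 -> [106, 278]
  L2: h(106,278)=(106*31+278)%997=573 -> [573]
  root=573
After append 24 (leaves=[99, 28, 71, 24]):
  L0: [99, 28, 71, 24]
  L1: h(99,28)=(99*31+28)%997=106 h(71,24)=(71*31+24)%997=231 -> [106, 231]
  L2: h(106,231)=(106*31+231)%997=526 -> [526]
  root=526
After append 91 (leaves=[99, 28, 71, 24, 91]):
  L0: [99, 28, 71, 24, 91]
  L1: h(99,28)=(99*31+28)%997=106 h(71,24)=(71*31+24)%997=231 h(91,91)=(91*31+91)%997=918 -> [106, 231, 918]
  L2: h(106,231)=(106*31+231)%997=526 h(918,918)=(918*31+918)%997=463 -> [526, 463]
  L3: h(526,463)=(526*31+463)%997=817 -> [817]
  root=817
After append 22 (leaves=[99, 28, 71, 24, 91, 22]):
  L0: [99, 28, 71, 24, 91, 22]
  L1: h(99,28)=(99*31+28)%997=106 h(71,24)=(71*31+24)%997=231 h(91,22)=(91*31+22)%997=849 -> [106, 231, 849]
  L2: h(106,231)=(106*31+231)%997=526 h(849,849)=(849*31+849)%997=249 -> [526, 249]
  L3: h(526,249)=(526*31+249)%997=603 -> [603]
  root=603
After append 9 (leaves=[99, 28, 71, 24, 91, 22, 9]):
  L0: [99, 28, 71, 24, 91, 22, 9]
  L1: h(99,28)=(99*31+28)%997=106 h(71,24)=(71*31+24)%997=231 h(91,22)=(91*31+22)%997=849 h(9,9)=(9*31+9)%997=288 -> [106, 231, 849, 288]
  L2: h(106,231)=(106*31+231)%997=526 h(849,288)=(849*31+288)%997=685 -> [526, 685]
  L3: h(526,685)=(526*31+685)%997=42 -> [42]
  root=42

Answer: 99 106 573 526 817 603 42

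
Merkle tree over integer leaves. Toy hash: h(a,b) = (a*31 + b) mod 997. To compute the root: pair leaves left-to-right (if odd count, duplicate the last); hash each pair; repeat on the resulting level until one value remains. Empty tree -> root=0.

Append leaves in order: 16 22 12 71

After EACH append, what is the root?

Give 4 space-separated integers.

After append 16 (leaves=[16]):
  L0: [16]
  root=16
After append 22 (leaves=[16, 22]):
  L0: [16, 22]
  L1: h(16,22)=(16*31+22)%997=518 -> [518]
  root=518
After append 12 (leaves=[16, 22, 12]):
  L0: [16, 22, 12]
  L1: h(16,22)=(16*31+22)%997=518 h(12,12)=(12*31+12)%997=384 -> [518, 384]
  L2: h(518,384)=(518*31+384)%997=490 -> [490]
  root=490
After append 71 (leaves=[16, 22, 12, 71]):
  L0: [16, 22, 12, 71]
  L1: h(16,22)=(16*31+22)%997=518 h(12,71)=(12*31+71)%997=443 -> [518, 443]
  L2: h(518,443)=(518*31+443)%997=549 -> [549]
  root=549

Answer: 16 518 490 549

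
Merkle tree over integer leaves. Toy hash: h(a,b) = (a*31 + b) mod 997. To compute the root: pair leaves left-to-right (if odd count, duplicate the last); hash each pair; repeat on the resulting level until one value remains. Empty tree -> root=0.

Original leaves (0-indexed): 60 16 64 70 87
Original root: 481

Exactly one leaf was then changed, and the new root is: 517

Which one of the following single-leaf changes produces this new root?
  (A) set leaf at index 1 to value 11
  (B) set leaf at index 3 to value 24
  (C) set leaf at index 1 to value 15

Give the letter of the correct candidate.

Answer: C

Derivation:
Original leaves: [60, 16, 64, 70, 87]
Target new root: 517
Try each candidate change and compute the resulting root:
Candidate A: set leaf[1] = 11 -> leaves = [60, 11, 64, 70, 87]
  L0: [60, 11, 64, 70, 87]
  L1: h(60,11)=(60*31+11)%997=874 h(64,70)=(64*31+70)%997=60 h(87,87)=(87*31+87)%997=790 -> [874, 60, 790]
  L2: h(874,60)=(874*31+60)%997=235 h(790,790)=(790*31+790)%997=355 -> [235, 355]
  L3: h(235,355)=(235*31+355)%997=661 -> [661]
  root = 661 != target 517
Candidate B: set leaf[3] = 24 -> leaves = [60, 16, 64, 24, 87]
  L0: [60, 16, 64, 24, 87]
  L1: h(60,16)=(60*31+16)%997=879 h(64,24)=(64*31+24)%997=14 h(87,87)=(87*31+87)%997=790 -> [879, 14, 790]
  L2: h(879,14)=(879*31+14)%997=344 h(790,790)=(790*31+790)%997=355 -> [344, 355]
  L3: h(344,355)=(344*31+355)%997=52 -> [52]
  root = 52 != target 517
Candidate C: set leaf[1] = 15 -> leaves = [60, 15, 64, 70, 87]
  L0: [60, 15, 64, 70, 87]
  L1: h(60,15)=(60*31+15)%997=878 h(64,70)=(64*31+70)%997=60 h(87,87)=(87*31+87)%997=790 -> [878, 60, 790]
  L2: h(878,60)=(878*31+60)%997=359 h(790,790)=(790*31+790)%997=355 -> [359, 355]
  L3: h(359,355)=(359*31+355)%997=517 -> [517]
  root = 517 == target 517  ** MATCH **
Candidate C produces the target root.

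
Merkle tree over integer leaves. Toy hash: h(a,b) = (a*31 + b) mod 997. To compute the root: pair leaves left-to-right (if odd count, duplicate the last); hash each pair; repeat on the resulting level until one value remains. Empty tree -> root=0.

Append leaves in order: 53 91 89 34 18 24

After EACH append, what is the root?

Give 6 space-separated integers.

Answer: 53 737 770 715 717 909

Derivation:
After append 53 (leaves=[53]):
  L0: [53]
  root=53
After append 91 (leaves=[53, 91]):
  L0: [53, 91]
  L1: h(53,91)=(53*31+91)%997=737 -> [737]
  root=737
After append 89 (leaves=[53, 91, 89]):
  L0: [53, 91, 89]
  L1: h(53,91)=(53*31+91)%997=737 h(89,89)=(89*31+89)%997=854 -> [737, 854]
  L2: h(737,854)=(737*31+854)%997=770 -> [770]
  root=770
After append 34 (leaves=[53, 91, 89, 34]):
  L0: [53, 91, 89, 34]
  L1: h(53,91)=(53*31+91)%997=737 h(89,34)=(89*31+34)%997=799 -> [737, 799]
  L2: h(737,799)=(737*31+799)%997=715 -> [715]
  root=715
After append 18 (leaves=[53, 91, 89, 34, 18]):
  L0: [53, 91, 89, 34, 18]
  L1: h(53,91)=(53*31+91)%997=737 h(89,34)=(89*31+34)%997=799 h(18,18)=(18*31+18)%997=576 -> [737, 799, 576]
  L2: h(737,799)=(737*31+799)%997=715 h(576,576)=(576*31+576)%997=486 -> [715, 486]
  L3: h(715,486)=(715*31+486)%997=717 -> [717]
  root=717
After append 24 (leaves=[53, 91, 89, 34, 18, 24]):
  L0: [53, 91, 89, 34, 18, 24]
  L1: h(53,91)=(53*31+91)%997=737 h(89,34)=(89*31+34)%997=799 h(18,24)=(18*31+24)%997=582 -> [737, 799, 582]
  L2: h(737,799)=(737*31+799)%997=715 h(582,582)=(582*31+582)%997=678 -> [715, 678]
  L3: h(715,678)=(715*31+678)%997=909 -> [909]
  root=909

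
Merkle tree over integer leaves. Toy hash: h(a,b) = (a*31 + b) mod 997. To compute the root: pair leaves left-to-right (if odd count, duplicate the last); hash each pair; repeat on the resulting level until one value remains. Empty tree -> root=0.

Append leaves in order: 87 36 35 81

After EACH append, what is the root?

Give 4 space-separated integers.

After append 87 (leaves=[87]):
  L0: [87]
  root=87
After append 36 (leaves=[87, 36]):
  L0: [87, 36]
  L1: h(87,36)=(87*31+36)%997=739 -> [739]
  root=739
After append 35 (leaves=[87, 36, 35]):
  L0: [87, 36, 35]
  L1: h(87,36)=(87*31+36)%997=739 h(35,35)=(35*31+35)%997=123 -> [739, 123]
  L2: h(739,123)=(739*31+123)%997=101 -> [101]
  root=101
After append 81 (leaves=[87, 36, 35, 81]):
  L0: [87, 36, 35, 81]
  L1: h(87,36)=(87*31+36)%997=739 h(35,81)=(35*31+81)%997=169 -> [739, 169]
  L2: h(739,169)=(739*31+169)%997=147 -> [147]
  root=147

Answer: 87 739 101 147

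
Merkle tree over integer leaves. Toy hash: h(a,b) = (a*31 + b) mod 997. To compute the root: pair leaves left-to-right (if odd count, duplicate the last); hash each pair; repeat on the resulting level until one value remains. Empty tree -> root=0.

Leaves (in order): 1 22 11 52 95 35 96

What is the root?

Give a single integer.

Answer: 45

Derivation:
L0: [1, 22, 11, 52, 95, 35, 96]
L1: h(1,22)=(1*31+22)%997=53 h(11,52)=(11*31+52)%997=393 h(95,35)=(95*31+35)%997=986 h(96,96)=(96*31+96)%997=81 -> [53, 393, 986, 81]
L2: h(53,393)=(53*31+393)%997=42 h(986,81)=(986*31+81)%997=737 -> [42, 737]
L3: h(42,737)=(42*31+737)%997=45 -> [45]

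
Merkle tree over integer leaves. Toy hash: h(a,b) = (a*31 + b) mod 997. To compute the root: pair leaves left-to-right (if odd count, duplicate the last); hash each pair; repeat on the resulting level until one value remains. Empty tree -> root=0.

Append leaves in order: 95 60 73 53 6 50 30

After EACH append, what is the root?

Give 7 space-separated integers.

Answer: 95 14 776 756 667 81 805

Derivation:
After append 95 (leaves=[95]):
  L0: [95]
  root=95
After append 60 (leaves=[95, 60]):
  L0: [95, 60]
  L1: h(95,60)=(95*31+60)%997=14 -> [14]
  root=14
After append 73 (leaves=[95, 60, 73]):
  L0: [95, 60, 73]
  L1: h(95,60)=(95*31+60)%997=14 h(73,73)=(73*31+73)%997=342 -> [14, 342]
  L2: h(14,342)=(14*31+342)%997=776 -> [776]
  root=776
After append 53 (leaves=[95, 60, 73, 53]):
  L0: [95, 60, 73, 53]
  L1: h(95,60)=(95*31+60)%997=14 h(73,53)=(73*31+53)%997=322 -> [14, 322]
  L2: h(14,322)=(14*31+322)%997=756 -> [756]
  root=756
After append 6 (leaves=[95, 60, 73, 53, 6]):
  L0: [95, 60, 73, 53, 6]
  L1: h(95,60)=(95*31+60)%997=14 h(73,53)=(73*31+53)%997=322 h(6,6)=(6*31+6)%997=192 -> [14, 322, 192]
  L2: h(14,322)=(14*31+322)%997=756 h(192,192)=(192*31+192)%997=162 -> [756, 162]
  L3: h(756,162)=(756*31+162)%997=667 -> [667]
  root=667
After append 50 (leaves=[95, 60, 73, 53, 6, 50]):
  L0: [95, 60, 73, 53, 6, 50]
  L1: h(95,60)=(95*31+60)%997=14 h(73,53)=(73*31+53)%997=322 h(6,50)=(6*31+50)%997=236 -> [14, 322, 236]
  L2: h(14,322)=(14*31+322)%997=756 h(236,236)=(236*31+236)%997=573 -> [756, 573]
  L3: h(756,573)=(756*31+573)%997=81 -> [81]
  root=81
After append 30 (leaves=[95, 60, 73, 53, 6, 50, 30]):
  L0: [95, 60, 73, 53, 6, 50, 30]
  L1: h(95,60)=(95*31+60)%997=14 h(73,53)=(73*31+53)%997=322 h(6,50)=(6*31+50)%997=236 h(30,30)=(30*31+30)%997=960 -> [14, 322, 236, 960]
  L2: h(14,322)=(14*31+322)%997=756 h(236,960)=(236*31+960)%997=300 -> [756, 300]
  L3: h(756,300)=(756*31+300)%997=805 -> [805]
  root=805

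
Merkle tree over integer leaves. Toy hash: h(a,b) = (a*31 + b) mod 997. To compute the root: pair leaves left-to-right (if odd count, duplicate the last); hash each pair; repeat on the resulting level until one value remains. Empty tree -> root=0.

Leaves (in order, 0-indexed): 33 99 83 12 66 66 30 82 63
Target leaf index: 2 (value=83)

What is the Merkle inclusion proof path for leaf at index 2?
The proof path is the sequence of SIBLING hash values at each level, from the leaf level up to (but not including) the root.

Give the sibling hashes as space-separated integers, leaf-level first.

L0 (leaves): [33, 99, 83, 12, 66, 66, 30, 82, 63], target index=2
L1: h(33,99)=(33*31+99)%997=125 [pair 0] h(83,12)=(83*31+12)%997=591 [pair 1] h(66,66)=(66*31+66)%997=118 [pair 2] h(30,82)=(30*31+82)%997=15 [pair 3] h(63,63)=(63*31+63)%997=22 [pair 4] -> [125, 591, 118, 15, 22]
  Sibling for proof at L0: 12
L2: h(125,591)=(125*31+591)%997=478 [pair 0] h(118,15)=(118*31+15)%997=682 [pair 1] h(22,22)=(22*31+22)%997=704 [pair 2] -> [478, 682, 704]
  Sibling for proof at L1: 125
L3: h(478,682)=(478*31+682)%997=545 [pair 0] h(704,704)=(704*31+704)%997=594 [pair 1] -> [545, 594]
  Sibling for proof at L2: 682
L4: h(545,594)=(545*31+594)%997=540 [pair 0] -> [540]
  Sibling for proof at L3: 594
Root: 540
Proof path (sibling hashes from leaf to root): [12, 125, 682, 594]

Answer: 12 125 682 594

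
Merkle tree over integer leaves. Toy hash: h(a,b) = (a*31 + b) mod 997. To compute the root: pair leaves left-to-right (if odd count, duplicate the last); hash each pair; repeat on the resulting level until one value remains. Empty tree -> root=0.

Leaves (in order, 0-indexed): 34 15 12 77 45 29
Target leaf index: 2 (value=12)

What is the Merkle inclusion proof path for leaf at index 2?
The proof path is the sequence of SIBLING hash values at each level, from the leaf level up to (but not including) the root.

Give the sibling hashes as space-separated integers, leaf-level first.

L0 (leaves): [34, 15, 12, 77, 45, 29], target index=2
L1: h(34,15)=(34*31+15)%997=72 [pair 0] h(12,77)=(12*31+77)%997=449 [pair 1] h(45,29)=(45*31+29)%997=427 [pair 2] -> [72, 449, 427]
  Sibling for proof at L0: 77
L2: h(72,449)=(72*31+449)%997=687 [pair 0] h(427,427)=(427*31+427)%997=703 [pair 1] -> [687, 703]
  Sibling for proof at L1: 72
L3: h(687,703)=(687*31+703)%997=66 [pair 0] -> [66]
  Sibling for proof at L2: 703
Root: 66
Proof path (sibling hashes from leaf to root): [77, 72, 703]

Answer: 77 72 703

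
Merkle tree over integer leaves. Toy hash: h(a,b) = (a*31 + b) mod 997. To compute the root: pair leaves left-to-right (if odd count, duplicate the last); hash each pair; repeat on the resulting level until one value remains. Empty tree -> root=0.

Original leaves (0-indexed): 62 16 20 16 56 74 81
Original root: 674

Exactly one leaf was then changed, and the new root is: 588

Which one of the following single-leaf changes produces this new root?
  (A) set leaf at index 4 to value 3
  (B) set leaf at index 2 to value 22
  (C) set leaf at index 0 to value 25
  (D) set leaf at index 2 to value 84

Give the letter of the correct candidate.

Original leaves: [62, 16, 20, 16, 56, 74, 81]
Target new root: 588
Try each candidate change and compute the resulting root:
Candidate A: set leaf[4] = 3 -> leaves = [62, 16, 20, 16, 3, 74, 81]
  L0: [62, 16, 20, 16, 3, 74, 81]
  L1: h(62,16)=(62*31+16)%997=941 h(20,16)=(20*31+16)%997=636 h(3,74)=(3*31+74)%997=167 h(81,81)=(81*31+81)%997=598 -> [941, 636, 167, 598]
  L2: h(941,636)=(941*31+636)%997=894 h(167,598)=(167*31+598)%997=790 -> [894, 790]
  L3: h(894,790)=(894*31+790)%997=588 -> [588]
  root = 588 == target 588  ** MATCH **
Candidate B: set leaf[2] = 22 -> leaves = [62, 16, 22, 16, 56, 74, 81]
  L0: [62, 16, 22, 16, 56, 74, 81]
  L1: h(62,16)=(62*31+16)%997=941 h(22,16)=(22*31+16)%997=698 h(56,74)=(56*31+74)%997=813 h(81,81)=(81*31+81)%997=598 -> [941, 698, 813, 598]
  L2: h(941,698)=(941*31+698)%997=956 h(813,598)=(813*31+598)%997=876 -> [956, 876]
  L3: h(956,876)=(956*31+876)%997=602 -> [602]
  root = 602 != target 588
Candidate C: set leaf[0] = 25 -> leaves = [25, 16, 20, 16, 56, 74, 81]
  L0: [25, 16, 20, 16, 56, 74, 81]
  L1: h(25,16)=(25*31+16)%997=791 h(20,16)=(20*31+16)%997=636 h(56,74)=(56*31+74)%997=813 h(81,81)=(81*31+81)%997=598 -> [791, 636, 813, 598]
  L2: h(791,636)=(791*31+636)%997=232 h(813,598)=(813*31+598)%997=876 -> [232, 876]
  L3: h(232,876)=(232*31+876)%997=92 -> [92]
  root = 92 != target 588
Candidate D: set leaf[2] = 84 -> leaves = [62, 16, 84, 16, 56, 74, 81]
  L0: [62, 16, 84, 16, 56, 74, 81]
  L1: h(62,16)=(62*31+16)%997=941 h(84,16)=(84*31+16)%997=626 h(56,74)=(56*31+74)%997=813 h(81,81)=(81*31+81)%997=598 -> [941, 626, 813, 598]
  L2: h(941,626)=(941*31+626)%997=884 h(813,598)=(813*31+598)%997=876 -> [884, 876]
  L3: h(884,876)=(884*31+876)%997=364 -> [364]
  root = 364 != target 588
Candidate A produces the target root.

Answer: A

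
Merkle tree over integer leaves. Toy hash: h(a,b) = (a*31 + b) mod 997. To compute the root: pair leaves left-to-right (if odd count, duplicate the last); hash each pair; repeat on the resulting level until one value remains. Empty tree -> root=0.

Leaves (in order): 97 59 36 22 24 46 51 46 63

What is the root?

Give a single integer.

Answer: 614

Derivation:
L0: [97, 59, 36, 22, 24, 46, 51, 46, 63]
L1: h(97,59)=(97*31+59)%997=75 h(36,22)=(36*31+22)%997=141 h(24,46)=(24*31+46)%997=790 h(51,46)=(51*31+46)%997=630 h(63,63)=(63*31+63)%997=22 -> [75, 141, 790, 630, 22]
L2: h(75,141)=(75*31+141)%997=472 h(790,630)=(790*31+630)%997=195 h(22,22)=(22*31+22)%997=704 -> [472, 195, 704]
L3: h(472,195)=(472*31+195)%997=869 h(704,704)=(704*31+704)%997=594 -> [869, 594]
L4: h(869,594)=(869*31+594)%997=614 -> [614]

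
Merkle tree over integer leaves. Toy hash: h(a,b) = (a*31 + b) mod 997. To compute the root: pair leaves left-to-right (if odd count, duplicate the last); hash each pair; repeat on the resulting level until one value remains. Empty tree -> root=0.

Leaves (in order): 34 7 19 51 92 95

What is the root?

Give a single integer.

L0: [34, 7, 19, 51, 92, 95]
L1: h(34,7)=(34*31+7)%997=64 h(19,51)=(19*31+51)%997=640 h(92,95)=(92*31+95)%997=953 -> [64, 640, 953]
L2: h(64,640)=(64*31+640)%997=630 h(953,953)=(953*31+953)%997=586 -> [630, 586]
L3: h(630,586)=(630*31+586)%997=176 -> [176]

Answer: 176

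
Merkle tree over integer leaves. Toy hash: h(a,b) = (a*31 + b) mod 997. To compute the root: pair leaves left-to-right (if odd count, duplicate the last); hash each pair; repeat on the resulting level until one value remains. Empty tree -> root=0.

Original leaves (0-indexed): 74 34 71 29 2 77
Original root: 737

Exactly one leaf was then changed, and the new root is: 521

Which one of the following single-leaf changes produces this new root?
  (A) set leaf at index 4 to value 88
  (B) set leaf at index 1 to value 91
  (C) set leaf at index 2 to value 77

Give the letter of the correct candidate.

Original leaves: [74, 34, 71, 29, 2, 77]
Target new root: 521
Try each candidate change and compute the resulting root:
Candidate A: set leaf[4] = 88 -> leaves = [74, 34, 71, 29, 88, 77]
  L0: [74, 34, 71, 29, 88, 77]
  L1: h(74,34)=(74*31+34)%997=334 h(71,29)=(71*31+29)%997=236 h(88,77)=(88*31+77)%997=811 -> [334, 236, 811]
  L2: h(334,236)=(334*31+236)%997=620 h(811,811)=(811*31+811)%997=30 -> [620, 30]
  L3: h(620,30)=(620*31+30)%997=307 -> [307]
  root = 307 != target 521
Candidate B: set leaf[1] = 91 -> leaves = [74, 91, 71, 29, 2, 77]
  L0: [74, 91, 71, 29, 2, 77]
  L1: h(74,91)=(74*31+91)%997=391 h(71,29)=(71*31+29)%997=236 h(2,77)=(2*31+77)%997=139 -> [391, 236, 139]
  L2: h(391,236)=(391*31+236)%997=393 h(139,139)=(139*31+139)%997=460 -> [393, 460]
  L3: h(393,460)=(393*31+460)%997=679 -> [679]
  root = 679 != target 521
Candidate C: set leaf[2] = 77 -> leaves = [74, 34, 77, 29, 2, 77]
  L0: [74, 34, 77, 29, 2, 77]
  L1: h(74,34)=(74*31+34)%997=334 h(77,29)=(77*31+29)%997=422 h(2,77)=(2*31+77)%997=139 -> [334, 422, 139]
  L2: h(334,422)=(334*31+422)%997=806 h(139,139)=(139*31+139)%997=460 -> [806, 460]
  L3: h(806,460)=(806*31+460)%997=521 -> [521]
  root = 521 == target 521  ** MATCH **
Candidate C produces the target root.

Answer: C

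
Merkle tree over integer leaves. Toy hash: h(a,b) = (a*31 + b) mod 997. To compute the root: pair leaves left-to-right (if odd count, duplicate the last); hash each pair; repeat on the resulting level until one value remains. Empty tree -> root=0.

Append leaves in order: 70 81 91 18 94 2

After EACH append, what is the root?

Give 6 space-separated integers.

Answer: 70 257 909 836 538 585

Derivation:
After append 70 (leaves=[70]):
  L0: [70]
  root=70
After append 81 (leaves=[70, 81]):
  L0: [70, 81]
  L1: h(70,81)=(70*31+81)%997=257 -> [257]
  root=257
After append 91 (leaves=[70, 81, 91]):
  L0: [70, 81, 91]
  L1: h(70,81)=(70*31+81)%997=257 h(91,91)=(91*31+91)%997=918 -> [257, 918]
  L2: h(257,918)=(257*31+918)%997=909 -> [909]
  root=909
After append 18 (leaves=[70, 81, 91, 18]):
  L0: [70, 81, 91, 18]
  L1: h(70,81)=(70*31+81)%997=257 h(91,18)=(91*31+18)%997=845 -> [257, 845]
  L2: h(257,845)=(257*31+845)%997=836 -> [836]
  root=836
After append 94 (leaves=[70, 81, 91, 18, 94]):
  L0: [70, 81, 91, 18, 94]
  L1: h(70,81)=(70*31+81)%997=257 h(91,18)=(91*31+18)%997=845 h(94,94)=(94*31+94)%997=17 -> [257, 845, 17]
  L2: h(257,845)=(257*31+845)%997=836 h(17,17)=(17*31+17)%997=544 -> [836, 544]
  L3: h(836,544)=(836*31+544)%997=538 -> [538]
  root=538
After append 2 (leaves=[70, 81, 91, 18, 94, 2]):
  L0: [70, 81, 91, 18, 94, 2]
  L1: h(70,81)=(70*31+81)%997=257 h(91,18)=(91*31+18)%997=845 h(94,2)=(94*31+2)%997=922 -> [257, 845, 922]
  L2: h(257,845)=(257*31+845)%997=836 h(922,922)=(922*31+922)%997=591 -> [836, 591]
  L3: h(836,591)=(836*31+591)%997=585 -> [585]
  root=585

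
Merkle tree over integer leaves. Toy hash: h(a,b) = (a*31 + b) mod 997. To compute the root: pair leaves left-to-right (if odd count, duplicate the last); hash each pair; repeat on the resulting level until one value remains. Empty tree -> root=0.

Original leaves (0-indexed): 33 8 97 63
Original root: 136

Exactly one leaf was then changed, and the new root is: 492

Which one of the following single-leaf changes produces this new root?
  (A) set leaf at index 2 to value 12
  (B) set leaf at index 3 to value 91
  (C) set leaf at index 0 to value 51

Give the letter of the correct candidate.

Original leaves: [33, 8, 97, 63]
Target new root: 492
Try each candidate change and compute the resulting root:
Candidate A: set leaf[2] = 12 -> leaves = [33, 8, 12, 63]
  L0: [33, 8, 12, 63]
  L1: h(33,8)=(33*31+8)%997=34 h(12,63)=(12*31+63)%997=435 -> [34, 435]
  L2: h(34,435)=(34*31+435)%997=492 -> [492]
  root = 492 == target 492  ** MATCH **
Candidate B: set leaf[3] = 91 -> leaves = [33, 8, 97, 91]
  L0: [33, 8, 97, 91]
  L1: h(33,8)=(33*31+8)%997=34 h(97,91)=(97*31+91)%997=107 -> [34, 107]
  L2: h(34,107)=(34*31+107)%997=164 -> [164]
  root = 164 != target 492
Candidate C: set leaf[0] = 51 -> leaves = [51, 8, 97, 63]
  L0: [51, 8, 97, 63]
  L1: h(51,8)=(51*31+8)%997=592 h(97,63)=(97*31+63)%997=79 -> [592, 79]
  L2: h(592,79)=(592*31+79)%997=485 -> [485]
  root = 485 != target 492
Candidate A produces the target root.

Answer: A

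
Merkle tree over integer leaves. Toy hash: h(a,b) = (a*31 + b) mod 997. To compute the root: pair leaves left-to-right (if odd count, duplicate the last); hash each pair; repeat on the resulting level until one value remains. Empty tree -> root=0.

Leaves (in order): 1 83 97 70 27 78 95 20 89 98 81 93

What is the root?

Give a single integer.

Answer: 689

Derivation:
L0: [1, 83, 97, 70, 27, 78, 95, 20, 89, 98, 81, 93]
L1: h(1,83)=(1*31+83)%997=114 h(97,70)=(97*31+70)%997=86 h(27,78)=(27*31+78)%997=915 h(95,20)=(95*31+20)%997=971 h(89,98)=(89*31+98)%997=863 h(81,93)=(81*31+93)%997=610 -> [114, 86, 915, 971, 863, 610]
L2: h(114,86)=(114*31+86)%997=629 h(915,971)=(915*31+971)%997=423 h(863,610)=(863*31+610)%997=444 -> [629, 423, 444]
L3: h(629,423)=(629*31+423)%997=979 h(444,444)=(444*31+444)%997=250 -> [979, 250]
L4: h(979,250)=(979*31+250)%997=689 -> [689]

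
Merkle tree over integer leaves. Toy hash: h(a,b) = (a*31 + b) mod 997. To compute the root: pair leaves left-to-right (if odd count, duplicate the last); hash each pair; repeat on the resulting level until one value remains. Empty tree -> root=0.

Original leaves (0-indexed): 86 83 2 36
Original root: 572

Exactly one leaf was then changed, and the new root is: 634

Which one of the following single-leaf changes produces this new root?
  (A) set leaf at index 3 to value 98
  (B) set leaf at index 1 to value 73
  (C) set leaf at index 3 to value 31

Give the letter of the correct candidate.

Original leaves: [86, 83, 2, 36]
Target new root: 634
Try each candidate change and compute the resulting root:
Candidate A: set leaf[3] = 98 -> leaves = [86, 83, 2, 98]
  L0: [86, 83, 2, 98]
  L1: h(86,83)=(86*31+83)%997=755 h(2,98)=(2*31+98)%997=160 -> [755, 160]
  L2: h(755,160)=(755*31+160)%997=634 -> [634]
  root = 634 == target 634  ** MATCH **
Candidate B: set leaf[1] = 73 -> leaves = [86, 73, 2, 36]
  L0: [86, 73, 2, 36]
  L1: h(86,73)=(86*31+73)%997=745 h(2,36)=(2*31+36)%997=98 -> [745, 98]
  L2: h(745,98)=(745*31+98)%997=262 -> [262]
  root = 262 != target 634
Candidate C: set leaf[3] = 31 -> leaves = [86, 83, 2, 31]
  L0: [86, 83, 2, 31]
  L1: h(86,83)=(86*31+83)%997=755 h(2,31)=(2*31+31)%997=93 -> [755, 93]
  L2: h(755,93)=(755*31+93)%997=567 -> [567]
  root = 567 != target 634
Candidate A produces the target root.

Answer: A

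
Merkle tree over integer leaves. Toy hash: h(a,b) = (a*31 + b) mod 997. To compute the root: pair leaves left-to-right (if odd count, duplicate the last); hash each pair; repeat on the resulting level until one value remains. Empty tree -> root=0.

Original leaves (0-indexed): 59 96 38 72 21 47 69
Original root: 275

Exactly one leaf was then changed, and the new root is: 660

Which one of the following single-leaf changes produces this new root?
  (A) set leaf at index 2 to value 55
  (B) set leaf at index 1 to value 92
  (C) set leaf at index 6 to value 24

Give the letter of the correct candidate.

Original leaves: [59, 96, 38, 72, 21, 47, 69]
Target new root: 660
Try each candidate change and compute the resulting root:
Candidate A: set leaf[2] = 55 -> leaves = [59, 96, 55, 72, 21, 47, 69]
  L0: [59, 96, 55, 72, 21, 47, 69]
  L1: h(59,96)=(59*31+96)%997=928 h(55,72)=(55*31+72)%997=780 h(21,47)=(21*31+47)%997=698 h(69,69)=(69*31+69)%997=214 -> [928, 780, 698, 214]
  L2: h(928,780)=(928*31+780)%997=635 h(698,214)=(698*31+214)%997=915 -> [635, 915]
  L3: h(635,915)=(635*31+915)%997=660 -> [660]
  root = 660 == target 660  ** MATCH **
Candidate B: set leaf[1] = 92 -> leaves = [59, 92, 38, 72, 21, 47, 69]
  L0: [59, 92, 38, 72, 21, 47, 69]
  L1: h(59,92)=(59*31+92)%997=924 h(38,72)=(38*31+72)%997=253 h(21,47)=(21*31+47)%997=698 h(69,69)=(69*31+69)%997=214 -> [924, 253, 698, 214]
  L2: h(924,253)=(924*31+253)%997=981 h(698,214)=(698*31+214)%997=915 -> [981, 915]
  L3: h(981,915)=(981*31+915)%997=419 -> [419]
  root = 419 != target 660
Candidate C: set leaf[6] = 24 -> leaves = [59, 96, 38, 72, 21, 47, 24]
  L0: [59, 96, 38, 72, 21, 47, 24]
  L1: h(59,96)=(59*31+96)%997=928 h(38,72)=(38*31+72)%997=253 h(21,47)=(21*31+47)%997=698 h(24,24)=(24*31+24)%997=768 -> [928, 253, 698, 768]
  L2: h(928,253)=(928*31+253)%997=108 h(698,768)=(698*31+768)%997=472 -> [108, 472]
  L3: h(108,472)=(108*31+472)%997=829 -> [829]
  root = 829 != target 660
Candidate A produces the target root.

Answer: A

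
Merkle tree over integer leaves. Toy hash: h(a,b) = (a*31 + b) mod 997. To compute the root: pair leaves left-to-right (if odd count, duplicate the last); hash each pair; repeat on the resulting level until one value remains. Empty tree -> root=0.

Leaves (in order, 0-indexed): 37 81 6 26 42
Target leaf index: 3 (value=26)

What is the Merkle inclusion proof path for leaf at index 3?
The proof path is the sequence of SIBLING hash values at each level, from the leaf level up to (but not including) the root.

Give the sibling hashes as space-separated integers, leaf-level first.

Answer: 6 231 137

Derivation:
L0 (leaves): [37, 81, 6, 26, 42], target index=3
L1: h(37,81)=(37*31+81)%997=231 [pair 0] h(6,26)=(6*31+26)%997=212 [pair 1] h(42,42)=(42*31+42)%997=347 [pair 2] -> [231, 212, 347]
  Sibling for proof at L0: 6
L2: h(231,212)=(231*31+212)%997=394 [pair 0] h(347,347)=(347*31+347)%997=137 [pair 1] -> [394, 137]
  Sibling for proof at L1: 231
L3: h(394,137)=(394*31+137)%997=387 [pair 0] -> [387]
  Sibling for proof at L2: 137
Root: 387
Proof path (sibling hashes from leaf to root): [6, 231, 137]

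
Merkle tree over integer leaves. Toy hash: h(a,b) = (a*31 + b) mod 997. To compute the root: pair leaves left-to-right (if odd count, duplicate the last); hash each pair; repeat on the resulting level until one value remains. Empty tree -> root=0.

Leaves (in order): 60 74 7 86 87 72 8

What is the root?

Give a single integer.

L0: [60, 74, 7, 86, 87, 72, 8]
L1: h(60,74)=(60*31+74)%997=937 h(7,86)=(7*31+86)%997=303 h(87,72)=(87*31+72)%997=775 h(8,8)=(8*31+8)%997=256 -> [937, 303, 775, 256]
L2: h(937,303)=(937*31+303)%997=437 h(775,256)=(775*31+256)%997=353 -> [437, 353]
L3: h(437,353)=(437*31+353)%997=939 -> [939]

Answer: 939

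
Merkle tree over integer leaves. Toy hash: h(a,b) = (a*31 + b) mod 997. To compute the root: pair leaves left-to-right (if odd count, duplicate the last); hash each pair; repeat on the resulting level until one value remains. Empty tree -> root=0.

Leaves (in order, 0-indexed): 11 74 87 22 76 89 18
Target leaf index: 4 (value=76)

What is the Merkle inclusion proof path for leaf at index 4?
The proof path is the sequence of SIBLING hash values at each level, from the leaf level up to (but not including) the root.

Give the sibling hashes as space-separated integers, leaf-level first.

Answer: 89 576 629

Derivation:
L0 (leaves): [11, 74, 87, 22, 76, 89, 18], target index=4
L1: h(11,74)=(11*31+74)%997=415 [pair 0] h(87,22)=(87*31+22)%997=725 [pair 1] h(76,89)=(76*31+89)%997=451 [pair 2] h(18,18)=(18*31+18)%997=576 [pair 3] -> [415, 725, 451, 576]
  Sibling for proof at L0: 89
L2: h(415,725)=(415*31+725)%997=629 [pair 0] h(451,576)=(451*31+576)%997=599 [pair 1] -> [629, 599]
  Sibling for proof at L1: 576
L3: h(629,599)=(629*31+599)%997=158 [pair 0] -> [158]
  Sibling for proof at L2: 629
Root: 158
Proof path (sibling hashes from leaf to root): [89, 576, 629]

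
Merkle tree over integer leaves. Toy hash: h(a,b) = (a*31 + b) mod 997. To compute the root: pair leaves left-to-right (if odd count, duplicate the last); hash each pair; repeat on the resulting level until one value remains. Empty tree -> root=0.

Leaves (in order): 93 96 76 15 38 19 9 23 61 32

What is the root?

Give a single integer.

Answer: 65

Derivation:
L0: [93, 96, 76, 15, 38, 19, 9, 23, 61, 32]
L1: h(93,96)=(93*31+96)%997=985 h(76,15)=(76*31+15)%997=377 h(38,19)=(38*31+19)%997=200 h(9,23)=(9*31+23)%997=302 h(61,32)=(61*31+32)%997=926 -> [985, 377, 200, 302, 926]
L2: h(985,377)=(985*31+377)%997=5 h(200,302)=(200*31+302)%997=520 h(926,926)=(926*31+926)%997=719 -> [5, 520, 719]
L3: h(5,520)=(5*31+520)%997=675 h(719,719)=(719*31+719)%997=77 -> [675, 77]
L4: h(675,77)=(675*31+77)%997=65 -> [65]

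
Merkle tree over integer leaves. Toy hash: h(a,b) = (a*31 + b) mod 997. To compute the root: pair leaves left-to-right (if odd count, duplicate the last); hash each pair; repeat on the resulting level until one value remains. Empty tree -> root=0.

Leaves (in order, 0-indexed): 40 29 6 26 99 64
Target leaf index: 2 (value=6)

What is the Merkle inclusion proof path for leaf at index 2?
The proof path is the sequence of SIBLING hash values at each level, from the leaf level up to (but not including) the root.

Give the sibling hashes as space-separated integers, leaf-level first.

Answer: 26 272 556

Derivation:
L0 (leaves): [40, 29, 6, 26, 99, 64], target index=2
L1: h(40,29)=(40*31+29)%997=272 [pair 0] h(6,26)=(6*31+26)%997=212 [pair 1] h(99,64)=(99*31+64)%997=142 [pair 2] -> [272, 212, 142]
  Sibling for proof at L0: 26
L2: h(272,212)=(272*31+212)%997=668 [pair 0] h(142,142)=(142*31+142)%997=556 [pair 1] -> [668, 556]
  Sibling for proof at L1: 272
L3: h(668,556)=(668*31+556)%997=327 [pair 0] -> [327]
  Sibling for proof at L2: 556
Root: 327
Proof path (sibling hashes from leaf to root): [26, 272, 556]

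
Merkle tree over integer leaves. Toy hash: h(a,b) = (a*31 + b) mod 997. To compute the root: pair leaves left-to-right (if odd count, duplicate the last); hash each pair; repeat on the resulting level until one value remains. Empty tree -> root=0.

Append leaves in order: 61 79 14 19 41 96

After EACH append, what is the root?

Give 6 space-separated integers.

After append 61 (leaves=[61]):
  L0: [61]
  root=61
After append 79 (leaves=[61, 79]):
  L0: [61, 79]
  L1: h(61,79)=(61*31+79)%997=973 -> [973]
  root=973
After append 14 (leaves=[61, 79, 14]):
  L0: [61, 79, 14]
  L1: h(61,79)=(61*31+79)%997=973 h(14,14)=(14*31+14)%997=448 -> [973, 448]
  L2: h(973,448)=(973*31+448)%997=701 -> [701]
  root=701
After append 19 (leaves=[61, 79, 14, 19]):
  L0: [61, 79, 14, 19]
  L1: h(61,79)=(61*31+79)%997=973 h(14,19)=(14*31+19)%997=453 -> [973, 453]
  L2: h(973,453)=(973*31+453)%997=706 -> [706]
  root=706
After append 41 (leaves=[61, 79, 14, 19, 41]):
  L0: [61, 79, 14, 19, 41]
  L1: h(61,79)=(61*31+79)%997=973 h(14,19)=(14*31+19)%997=453 h(41,41)=(41*31+41)%997=315 -> [973, 453, 315]
  L2: h(973,453)=(973*31+453)%997=706 h(315,315)=(315*31+315)%997=110 -> [706, 110]
  L3: h(706,110)=(706*31+110)%997=62 -> [62]
  root=62
After append 96 (leaves=[61, 79, 14, 19, 41, 96]):
  L0: [61, 79, 14, 19, 41, 96]
  L1: h(61,79)=(61*31+79)%997=973 h(14,19)=(14*31+19)%997=453 h(41,96)=(41*31+96)%997=370 -> [973, 453, 370]
  L2: h(973,453)=(973*31+453)%997=706 h(370,370)=(370*31+370)%997=873 -> [706, 873]
  L3: h(706,873)=(706*31+873)%997=825 -> [825]
  root=825

Answer: 61 973 701 706 62 825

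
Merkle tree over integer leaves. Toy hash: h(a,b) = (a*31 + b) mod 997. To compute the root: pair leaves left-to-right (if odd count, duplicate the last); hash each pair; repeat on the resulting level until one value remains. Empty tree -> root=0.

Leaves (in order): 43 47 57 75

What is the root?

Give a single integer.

L0: [43, 47, 57, 75]
L1: h(43,47)=(43*31+47)%997=383 h(57,75)=(57*31+75)%997=845 -> [383, 845]
L2: h(383,845)=(383*31+845)%997=754 -> [754]

Answer: 754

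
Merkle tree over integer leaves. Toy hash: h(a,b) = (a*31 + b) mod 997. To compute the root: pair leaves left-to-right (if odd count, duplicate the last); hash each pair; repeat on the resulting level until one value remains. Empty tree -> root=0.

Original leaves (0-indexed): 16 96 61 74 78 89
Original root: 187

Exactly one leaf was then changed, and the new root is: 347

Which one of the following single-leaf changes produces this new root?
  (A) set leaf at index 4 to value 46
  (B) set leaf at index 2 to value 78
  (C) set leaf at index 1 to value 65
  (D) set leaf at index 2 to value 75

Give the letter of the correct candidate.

Answer: A

Derivation:
Original leaves: [16, 96, 61, 74, 78, 89]
Target new root: 347
Try each candidate change and compute the resulting root:
Candidate A: set leaf[4] = 46 -> leaves = [16, 96, 61, 74, 46, 89]
  L0: [16, 96, 61, 74, 46, 89]
  L1: h(16,96)=(16*31+96)%997=592 h(61,74)=(61*31+74)%997=968 h(46,89)=(46*31+89)%997=518 -> [592, 968, 518]
  L2: h(592,968)=(592*31+968)%997=377 h(518,518)=(518*31+518)%997=624 -> [377, 624]
  L3: h(377,624)=(377*31+624)%997=347 -> [347]
  root = 347 == target 347  ** MATCH **
Candidate B: set leaf[2] = 78 -> leaves = [16, 96, 78, 74, 78, 89]
  L0: [16, 96, 78, 74, 78, 89]
  L1: h(16,96)=(16*31+96)%997=592 h(78,74)=(78*31+74)%997=498 h(78,89)=(78*31+89)%997=513 -> [592, 498, 513]
  L2: h(592,498)=(592*31+498)%997=904 h(513,513)=(513*31+513)%997=464 -> [904, 464]
  L3: h(904,464)=(904*31+464)%997=572 -> [572]
  root = 572 != target 347
Candidate C: set leaf[1] = 65 -> leaves = [16, 65, 61, 74, 78, 89]
  L0: [16, 65, 61, 74, 78, 89]
  L1: h(16,65)=(16*31+65)%997=561 h(61,74)=(61*31+74)%997=968 h(78,89)=(78*31+89)%997=513 -> [561, 968, 513]
  L2: h(561,968)=(561*31+968)%997=413 h(513,513)=(513*31+513)%997=464 -> [413, 464]
  L3: h(413,464)=(413*31+464)%997=306 -> [306]
  root = 306 != target 347
Candidate D: set leaf[2] = 75 -> leaves = [16, 96, 75, 74, 78, 89]
  L0: [16, 96, 75, 74, 78, 89]
  L1: h(16,96)=(16*31+96)%997=592 h(75,74)=(75*31+74)%997=405 h(78,89)=(78*31+89)%997=513 -> [592, 405, 513]
  L2: h(592,405)=(592*31+405)%997=811 h(513,513)=(513*31+513)%997=464 -> [811, 464]
  L3: h(811,464)=(811*31+464)%997=680 -> [680]
  root = 680 != target 347
Candidate A produces the target root.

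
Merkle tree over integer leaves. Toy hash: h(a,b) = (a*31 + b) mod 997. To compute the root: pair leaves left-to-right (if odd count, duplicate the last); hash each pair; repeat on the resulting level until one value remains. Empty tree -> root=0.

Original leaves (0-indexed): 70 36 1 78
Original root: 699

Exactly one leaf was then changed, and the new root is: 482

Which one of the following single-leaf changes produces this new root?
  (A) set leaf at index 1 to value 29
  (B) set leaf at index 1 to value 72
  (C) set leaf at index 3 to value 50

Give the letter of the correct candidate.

Answer: A

Derivation:
Original leaves: [70, 36, 1, 78]
Target new root: 482
Try each candidate change and compute the resulting root:
Candidate A: set leaf[1] = 29 -> leaves = [70, 29, 1, 78]
  L0: [70, 29, 1, 78]
  L1: h(70,29)=(70*31+29)%997=205 h(1,78)=(1*31+78)%997=109 -> [205, 109]
  L2: h(205,109)=(205*31+109)%997=482 -> [482]
  root = 482 == target 482  ** MATCH **
Candidate B: set leaf[1] = 72 -> leaves = [70, 72, 1, 78]
  L0: [70, 72, 1, 78]
  L1: h(70,72)=(70*31+72)%997=248 h(1,78)=(1*31+78)%997=109 -> [248, 109]
  L2: h(248,109)=(248*31+109)%997=818 -> [818]
  root = 818 != target 482
Candidate C: set leaf[3] = 50 -> leaves = [70, 36, 1, 50]
  L0: [70, 36, 1, 50]
  L1: h(70,36)=(70*31+36)%997=212 h(1,50)=(1*31+50)%997=81 -> [212, 81]
  L2: h(212,81)=(212*31+81)%997=671 -> [671]
  root = 671 != target 482
Candidate A produces the target root.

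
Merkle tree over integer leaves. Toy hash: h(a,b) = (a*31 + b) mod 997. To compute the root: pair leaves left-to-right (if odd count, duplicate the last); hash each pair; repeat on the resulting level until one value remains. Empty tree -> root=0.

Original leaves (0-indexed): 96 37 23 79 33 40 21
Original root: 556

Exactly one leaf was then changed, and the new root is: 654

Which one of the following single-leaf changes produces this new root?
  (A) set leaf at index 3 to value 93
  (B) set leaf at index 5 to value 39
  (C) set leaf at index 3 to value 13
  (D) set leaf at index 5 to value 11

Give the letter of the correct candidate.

Original leaves: [96, 37, 23, 79, 33, 40, 21]
Target new root: 654
Try each candidate change and compute the resulting root:
Candidate A: set leaf[3] = 93 -> leaves = [96, 37, 23, 93, 33, 40, 21]
  L0: [96, 37, 23, 93, 33, 40, 21]
  L1: h(96,37)=(96*31+37)%997=22 h(23,93)=(23*31+93)%997=806 h(33,40)=(33*31+40)%997=66 h(21,21)=(21*31+21)%997=672 -> [22, 806, 66, 672]
  L2: h(22,806)=(22*31+806)%997=491 h(66,672)=(66*31+672)%997=724 -> [491, 724]
  L3: h(491,724)=(491*31+724)%997=990 -> [990]
  root = 990 != target 654
Candidate B: set leaf[5] = 39 -> leaves = [96, 37, 23, 79, 33, 39, 21]
  L0: [96, 37, 23, 79, 33, 39, 21]
  L1: h(96,37)=(96*31+37)%997=22 h(23,79)=(23*31+79)%997=792 h(33,39)=(33*31+39)%997=65 h(21,21)=(21*31+21)%997=672 -> [22, 792, 65, 672]
  L2: h(22,792)=(22*31+792)%997=477 h(65,672)=(65*31+672)%997=693 -> [477, 693]
  L3: h(477,693)=(477*31+693)%997=525 -> [525]
  root = 525 != target 654
Candidate C: set leaf[3] = 13 -> leaves = [96, 37, 23, 13, 33, 40, 21]
  L0: [96, 37, 23, 13, 33, 40, 21]
  L1: h(96,37)=(96*31+37)%997=22 h(23,13)=(23*31+13)%997=726 h(33,40)=(33*31+40)%997=66 h(21,21)=(21*31+21)%997=672 -> [22, 726, 66, 672]
  L2: h(22,726)=(22*31+726)%997=411 h(66,672)=(66*31+672)%997=724 -> [411, 724]
  L3: h(411,724)=(411*31+724)%997=504 -> [504]
  root = 504 != target 654
Candidate D: set leaf[5] = 11 -> leaves = [96, 37, 23, 79, 33, 11, 21]
  L0: [96, 37, 23, 79, 33, 11, 21]
  L1: h(96,37)=(96*31+37)%997=22 h(23,79)=(23*31+79)%997=792 h(33,11)=(33*31+11)%997=37 h(21,21)=(21*31+21)%997=672 -> [22, 792, 37, 672]
  L2: h(22,792)=(22*31+792)%997=477 h(37,672)=(37*31+672)%997=822 -> [477, 822]
  L3: h(477,822)=(477*31+822)%997=654 -> [654]
  root = 654 == target 654  ** MATCH **
Candidate D produces the target root.

Answer: D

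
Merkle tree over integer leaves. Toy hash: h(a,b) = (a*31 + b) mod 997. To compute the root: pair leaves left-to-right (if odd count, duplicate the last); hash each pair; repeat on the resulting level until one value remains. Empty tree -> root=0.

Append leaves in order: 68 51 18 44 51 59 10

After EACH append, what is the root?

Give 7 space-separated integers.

After append 68 (leaves=[68]):
  L0: [68]
  root=68
After append 51 (leaves=[68, 51]):
  L0: [68, 51]
  L1: h(68,51)=(68*31+51)%997=165 -> [165]
  root=165
After append 18 (leaves=[68, 51, 18]):
  L0: [68, 51, 18]
  L1: h(68,51)=(68*31+51)%997=165 h(18,18)=(18*31+18)%997=576 -> [165, 576]
  L2: h(165,576)=(165*31+576)%997=706 -> [706]
  root=706
After append 44 (leaves=[68, 51, 18, 44]):
  L0: [68, 51, 18, 44]
  L1: h(68,51)=(68*31+51)%997=165 h(18,44)=(18*31+44)%997=602 -> [165, 602]
  L2: h(165,602)=(165*31+602)%997=732 -> [732]
  root=732
After append 51 (leaves=[68, 51, 18, 44, 51]):
  L0: [68, 51, 18, 44, 51]
  L1: h(68,51)=(68*31+51)%997=165 h(18,44)=(18*31+44)%997=602 h(51,51)=(51*31+51)%997=635 -> [165, 602, 635]
  L2: h(165,602)=(165*31+602)%997=732 h(635,635)=(635*31+635)%997=380 -> [732, 380]
  L3: h(732,380)=(732*31+380)%997=141 -> [141]
  root=141
After append 59 (leaves=[68, 51, 18, 44, 51, 59]):
  L0: [68, 51, 18, 44, 51, 59]
  L1: h(68,51)=(68*31+51)%997=165 h(18,44)=(18*31+44)%997=602 h(51,59)=(51*31+59)%997=643 -> [165, 602, 643]
  L2: h(165,602)=(165*31+602)%997=732 h(643,643)=(643*31+643)%997=636 -> [732, 636]
  L3: h(732,636)=(732*31+636)%997=397 -> [397]
  root=397
After append 10 (leaves=[68, 51, 18, 44, 51, 59, 10]):
  L0: [68, 51, 18, 44, 51, 59, 10]
  L1: h(68,51)=(68*31+51)%997=165 h(18,44)=(18*31+44)%997=602 h(51,59)=(51*31+59)%997=643 h(10,10)=(10*31+10)%997=320 -> [165, 602, 643, 320]
  L2: h(165,602)=(165*31+602)%997=732 h(643,320)=(643*31+320)%997=313 -> [732, 313]
  L3: h(732,313)=(732*31+313)%997=74 -> [74]
  root=74

Answer: 68 165 706 732 141 397 74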